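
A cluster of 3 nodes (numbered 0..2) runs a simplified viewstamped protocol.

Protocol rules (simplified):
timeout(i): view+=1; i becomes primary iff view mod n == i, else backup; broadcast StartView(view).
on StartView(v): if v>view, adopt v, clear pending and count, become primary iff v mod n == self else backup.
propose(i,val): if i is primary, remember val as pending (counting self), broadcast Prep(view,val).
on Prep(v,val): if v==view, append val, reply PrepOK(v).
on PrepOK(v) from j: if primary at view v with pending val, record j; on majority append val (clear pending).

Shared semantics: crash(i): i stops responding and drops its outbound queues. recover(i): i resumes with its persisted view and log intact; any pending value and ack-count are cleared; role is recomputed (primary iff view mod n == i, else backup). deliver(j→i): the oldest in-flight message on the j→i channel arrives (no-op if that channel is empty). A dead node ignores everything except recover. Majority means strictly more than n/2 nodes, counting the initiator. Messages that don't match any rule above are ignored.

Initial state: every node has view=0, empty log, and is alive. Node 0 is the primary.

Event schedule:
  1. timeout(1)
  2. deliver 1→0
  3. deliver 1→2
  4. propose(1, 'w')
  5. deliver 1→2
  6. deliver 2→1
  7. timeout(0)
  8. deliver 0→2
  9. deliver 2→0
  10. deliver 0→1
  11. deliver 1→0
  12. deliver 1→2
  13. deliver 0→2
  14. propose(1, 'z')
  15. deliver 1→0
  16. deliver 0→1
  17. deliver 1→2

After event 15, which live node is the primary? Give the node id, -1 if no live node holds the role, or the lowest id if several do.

2

after 1 — timeout(1): n1:prim/v1/[-]
after 2 — deliver 1→0: n0:back/v1/[-]
after 3 — deliver 1→2: n2:back/v1/[-]
after 4 — propose(1,'w'): ·
after 5 — deliver 1→2: n2:back/v1/[w]
after 6 — deliver 2→1: n1:prim/v1/[w]
after 7 — timeout(0): n0:back/v2/[-]
after 8 — deliver 0→2: n2:prim/v2/[w]
after 9 — deliver 2→0: ·
after 10 — deliver 0→1: n1:back/v2/[w]
after 11 — deliver 1→0: ·
after 12 — deliver 1→2: ·
after 13 — deliver 0→2: ·
after 14 — propose(1,'z'): ·
after 15 — deliver 1→0: ·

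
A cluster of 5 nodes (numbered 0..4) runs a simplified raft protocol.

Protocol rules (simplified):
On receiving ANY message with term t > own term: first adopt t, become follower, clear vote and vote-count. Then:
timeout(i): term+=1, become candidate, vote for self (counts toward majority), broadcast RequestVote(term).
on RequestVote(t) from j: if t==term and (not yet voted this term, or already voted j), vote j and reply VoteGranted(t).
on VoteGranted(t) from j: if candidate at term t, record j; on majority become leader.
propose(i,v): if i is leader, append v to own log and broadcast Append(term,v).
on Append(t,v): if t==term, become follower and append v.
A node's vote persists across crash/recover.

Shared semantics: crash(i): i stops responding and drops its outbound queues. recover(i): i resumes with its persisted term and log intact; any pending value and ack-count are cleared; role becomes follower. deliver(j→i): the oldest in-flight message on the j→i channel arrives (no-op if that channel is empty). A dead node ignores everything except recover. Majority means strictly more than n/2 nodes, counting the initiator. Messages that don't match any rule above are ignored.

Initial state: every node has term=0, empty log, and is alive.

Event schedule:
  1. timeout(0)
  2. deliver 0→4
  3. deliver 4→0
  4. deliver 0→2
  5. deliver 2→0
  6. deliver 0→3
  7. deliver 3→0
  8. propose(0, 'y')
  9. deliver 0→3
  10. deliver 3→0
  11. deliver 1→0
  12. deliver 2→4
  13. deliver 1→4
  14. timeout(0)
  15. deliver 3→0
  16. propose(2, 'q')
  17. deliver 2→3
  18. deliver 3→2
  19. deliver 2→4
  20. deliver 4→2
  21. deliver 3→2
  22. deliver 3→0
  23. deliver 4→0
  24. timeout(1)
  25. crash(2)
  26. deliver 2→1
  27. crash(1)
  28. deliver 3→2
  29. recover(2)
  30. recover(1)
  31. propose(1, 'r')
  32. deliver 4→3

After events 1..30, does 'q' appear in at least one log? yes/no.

after 1 — timeout(0): n0:cand/t1/[-]
after 2 — deliver 0→4: n4:foll/t1/[-]
after 3 — deliver 4→0: ·
after 4 — deliver 0→2: n2:foll/t1/[-]
after 5 — deliver 2→0: n0:lead/t1/[-]
after 6 — deliver 0→3: n3:foll/t1/[-]
after 7 — deliver 3→0: ·
after 8 — propose(0,'y'): n0:lead/t1/[y]
after 9 — deliver 0→3: n3:foll/t1/[y]
after 10 — deliver 3→0: ·
after 11 — deliver 1→0: ·
after 12 — deliver 2→4: ·
after 13 — deliver 1→4: ·
after 14 — timeout(0): n0:cand/t2/[y]
after 15 — deliver 3→0: ·
after 16 — propose(2,'q'): ·
after 17 — deliver 2→3: ·
after 18 — deliver 3→2: ·
after 19 — deliver 2→4: ·
after 20 — deliver 4→2: ·
after 21 — deliver 3→2: ·
after 22 — deliver 3→0: ·
after 23 — deliver 4→0: ·
after 24 — timeout(1): n1:cand/t1/[-]
after 25 — crash(2): n2:✗foll/t1/[-]
after 26 — deliver 2→1: ·
after 27 — crash(1): n1:✗cand/t1/[-]
after 28 — deliver 3→2: ·
after 29 — recover(2): n2:foll/t1/[-]
after 30 — recover(1): n1:foll/t1/[-]

no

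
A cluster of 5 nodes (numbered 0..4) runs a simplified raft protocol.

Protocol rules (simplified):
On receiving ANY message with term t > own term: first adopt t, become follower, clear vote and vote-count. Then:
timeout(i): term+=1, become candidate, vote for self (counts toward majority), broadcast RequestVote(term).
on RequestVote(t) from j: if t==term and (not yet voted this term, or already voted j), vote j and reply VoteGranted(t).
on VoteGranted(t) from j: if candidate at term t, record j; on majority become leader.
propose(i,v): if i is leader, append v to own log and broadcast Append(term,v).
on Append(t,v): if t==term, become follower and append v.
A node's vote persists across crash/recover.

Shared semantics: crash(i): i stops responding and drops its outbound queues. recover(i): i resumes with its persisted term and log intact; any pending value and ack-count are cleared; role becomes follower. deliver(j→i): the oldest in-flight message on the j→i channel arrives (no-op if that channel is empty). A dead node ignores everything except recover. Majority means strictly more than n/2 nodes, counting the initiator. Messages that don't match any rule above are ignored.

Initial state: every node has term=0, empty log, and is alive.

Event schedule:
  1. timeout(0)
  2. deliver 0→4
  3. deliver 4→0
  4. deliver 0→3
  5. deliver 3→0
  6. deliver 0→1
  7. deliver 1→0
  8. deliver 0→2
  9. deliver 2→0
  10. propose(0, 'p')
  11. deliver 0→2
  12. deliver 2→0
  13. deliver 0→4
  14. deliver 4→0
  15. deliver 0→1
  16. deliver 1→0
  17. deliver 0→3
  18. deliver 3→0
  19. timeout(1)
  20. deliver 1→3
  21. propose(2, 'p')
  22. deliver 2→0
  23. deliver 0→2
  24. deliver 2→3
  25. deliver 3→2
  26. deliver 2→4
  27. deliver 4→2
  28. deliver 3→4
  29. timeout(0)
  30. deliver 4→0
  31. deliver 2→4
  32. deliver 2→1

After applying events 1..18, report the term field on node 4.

[1] timeout(0) → N0(cand t1 [-])
[2] deliver 0→4 → N4(foll t1 [-])
[3] deliver 4→0 → ∅
[4] deliver 0→3 → N3(foll t1 [-])
[5] deliver 3→0 → N0(lead t1 [-])
[6] deliver 0→1 → N1(foll t1 [-])
[7] deliver 1→0 → ∅
[8] deliver 0→2 → N2(foll t1 [-])
[9] deliver 2→0 → ∅
[10] propose(0,'p') → N0(lead t1 [p])
[11] deliver 0→2 → N2(foll t1 [p])
[12] deliver 2→0 → ∅
[13] deliver 0→4 → N4(foll t1 [p])
[14] deliver 4→0 → ∅
[15] deliver 0→1 → N1(foll t1 [p])
[16] deliver 1→0 → ∅
[17] deliver 0→3 → N3(foll t1 [p])
[18] deliver 3→0 → ∅

1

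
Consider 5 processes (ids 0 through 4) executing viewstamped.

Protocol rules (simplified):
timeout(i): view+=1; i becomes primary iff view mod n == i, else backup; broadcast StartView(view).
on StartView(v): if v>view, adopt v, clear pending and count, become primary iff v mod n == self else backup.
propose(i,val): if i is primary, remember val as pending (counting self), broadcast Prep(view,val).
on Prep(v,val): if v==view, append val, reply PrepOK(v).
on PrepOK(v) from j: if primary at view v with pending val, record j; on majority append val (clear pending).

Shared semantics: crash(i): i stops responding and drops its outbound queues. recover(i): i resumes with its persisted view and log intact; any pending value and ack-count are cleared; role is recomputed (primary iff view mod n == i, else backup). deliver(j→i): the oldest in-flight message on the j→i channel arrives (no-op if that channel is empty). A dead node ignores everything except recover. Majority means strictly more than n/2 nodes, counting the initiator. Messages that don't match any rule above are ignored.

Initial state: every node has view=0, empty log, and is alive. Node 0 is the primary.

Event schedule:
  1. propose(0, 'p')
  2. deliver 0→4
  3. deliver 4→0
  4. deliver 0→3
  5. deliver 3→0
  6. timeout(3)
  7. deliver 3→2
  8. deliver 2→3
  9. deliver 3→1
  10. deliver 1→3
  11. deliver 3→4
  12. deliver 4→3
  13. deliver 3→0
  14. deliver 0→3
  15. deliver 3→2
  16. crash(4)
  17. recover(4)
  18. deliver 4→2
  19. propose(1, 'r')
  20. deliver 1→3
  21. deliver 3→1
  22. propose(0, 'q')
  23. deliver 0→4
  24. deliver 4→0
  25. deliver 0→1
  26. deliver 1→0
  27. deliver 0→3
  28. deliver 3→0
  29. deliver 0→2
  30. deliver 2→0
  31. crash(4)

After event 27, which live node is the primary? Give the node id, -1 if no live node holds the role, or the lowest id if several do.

e1 propose(0,'p'): ·
e2 deliver 0→4: 4[back,v=0,p]
e3 deliver 4→0: ·
e4 deliver 0→3: 3[back,v=0,p]
e5 deliver 3→0: 0[prim,v=0,p]
e6 timeout(3): 3[back,v=1,p]
e7 deliver 3→2: 2[back,v=1,-]
e8 deliver 2→3: ·
e9 deliver 3→1: 1[prim,v=1,-]
e10 deliver 1→3: ·
e11 deliver 3→4: 4[back,v=1,p]
e12 deliver 4→3: ·
e13 deliver 3→0: 0[back,v=1,p]
e14 deliver 0→3: ·
e15 deliver 3→2: ·
e16 crash(4): 4[✗back,v=1,p]
e17 recover(4): 4[back,v=1,p]
e18 deliver 4→2: ·
e19 propose(1,'r'): ·
e20 deliver 1→3: 3[back,v=1,p,r]
e21 deliver 3→1: ·
e22 propose(0,'q'): ·
e23 deliver 0→4: ·
e24 deliver 4→0: ·
e25 deliver 0→1: ·
e26 deliver 1→0: 0[back,v=1,p,r]
e27 deliver 0→3: ·

1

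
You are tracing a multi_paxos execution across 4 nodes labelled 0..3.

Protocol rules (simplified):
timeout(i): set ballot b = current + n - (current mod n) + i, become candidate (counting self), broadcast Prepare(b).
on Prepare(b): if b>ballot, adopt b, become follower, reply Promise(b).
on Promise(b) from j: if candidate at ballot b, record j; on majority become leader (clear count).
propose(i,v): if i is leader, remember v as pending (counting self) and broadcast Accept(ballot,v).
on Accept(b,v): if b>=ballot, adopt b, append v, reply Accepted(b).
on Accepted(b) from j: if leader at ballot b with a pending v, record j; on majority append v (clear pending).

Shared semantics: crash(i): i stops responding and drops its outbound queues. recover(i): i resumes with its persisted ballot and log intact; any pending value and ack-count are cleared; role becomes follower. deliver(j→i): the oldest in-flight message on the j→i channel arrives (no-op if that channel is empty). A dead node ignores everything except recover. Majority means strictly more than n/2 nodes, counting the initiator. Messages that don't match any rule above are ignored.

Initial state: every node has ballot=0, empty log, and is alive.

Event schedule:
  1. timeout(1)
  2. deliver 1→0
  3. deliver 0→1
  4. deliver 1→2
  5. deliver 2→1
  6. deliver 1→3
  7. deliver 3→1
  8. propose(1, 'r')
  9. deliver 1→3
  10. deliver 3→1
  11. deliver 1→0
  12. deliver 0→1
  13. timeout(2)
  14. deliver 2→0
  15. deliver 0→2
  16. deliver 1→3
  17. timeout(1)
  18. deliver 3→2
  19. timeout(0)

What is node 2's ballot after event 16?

10

e1 timeout(1): 1[cand,b=5,-]
e2 deliver 1→0: 0[foll,b=5,-]
e3 deliver 0→1: ·
e4 deliver 1→2: 2[foll,b=5,-]
e5 deliver 2→1: 1[lead,b=5,-]
e6 deliver 1→3: 3[foll,b=5,-]
e7 deliver 3→1: ·
e8 propose(1,'r'): ·
e9 deliver 1→3: 3[foll,b=5,r]
e10 deliver 3→1: ·
e11 deliver 1→0: 0[foll,b=5,r]
e12 deliver 0→1: 1[lead,b=5,r]
e13 timeout(2): 2[cand,b=10,-]
e14 deliver 2→0: 0[foll,b=10,r]
e15 deliver 0→2: ·
e16 deliver 1→3: ·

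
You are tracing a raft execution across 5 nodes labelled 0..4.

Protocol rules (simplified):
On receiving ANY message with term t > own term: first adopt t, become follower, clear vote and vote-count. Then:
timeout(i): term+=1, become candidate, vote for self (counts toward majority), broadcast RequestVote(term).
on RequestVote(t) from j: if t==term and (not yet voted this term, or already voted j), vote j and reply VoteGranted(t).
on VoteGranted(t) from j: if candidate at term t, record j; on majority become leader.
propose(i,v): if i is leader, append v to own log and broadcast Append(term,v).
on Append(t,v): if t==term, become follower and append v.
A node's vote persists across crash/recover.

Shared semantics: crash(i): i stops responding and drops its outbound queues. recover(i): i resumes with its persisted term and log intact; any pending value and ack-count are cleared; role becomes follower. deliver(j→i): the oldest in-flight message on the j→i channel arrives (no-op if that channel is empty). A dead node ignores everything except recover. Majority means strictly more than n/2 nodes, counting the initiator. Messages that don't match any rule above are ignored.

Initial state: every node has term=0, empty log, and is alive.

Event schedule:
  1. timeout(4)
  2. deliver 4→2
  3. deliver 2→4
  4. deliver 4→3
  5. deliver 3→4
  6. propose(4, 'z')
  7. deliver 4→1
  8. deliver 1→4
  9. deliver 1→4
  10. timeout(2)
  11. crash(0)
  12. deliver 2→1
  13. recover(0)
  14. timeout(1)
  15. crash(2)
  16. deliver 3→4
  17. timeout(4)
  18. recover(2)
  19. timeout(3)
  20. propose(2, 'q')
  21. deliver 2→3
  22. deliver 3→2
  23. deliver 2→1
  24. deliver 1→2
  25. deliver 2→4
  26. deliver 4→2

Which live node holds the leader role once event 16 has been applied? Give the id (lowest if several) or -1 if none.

e1 timeout(4): 4[cand,t=1,-]
e2 deliver 4→2: 2[foll,t=1,-]
e3 deliver 2→4: ·
e4 deliver 4→3: 3[foll,t=1,-]
e5 deliver 3→4: 4[lead,t=1,-]
e6 propose(4,'z'): 4[lead,t=1,z]
e7 deliver 4→1: 1[foll,t=1,-]
e8 deliver 1→4: ·
e9 deliver 1→4: ·
e10 timeout(2): 2[cand,t=2,-]
e11 crash(0): 0[✗foll,t=0,-]
e12 deliver 2→1: 1[foll,t=2,-]
e13 recover(0): 0[foll,t=0,-]
e14 timeout(1): 1[cand,t=3,-]
e15 crash(2): 2[✗cand,t=2,-]
e16 deliver 3→4: ·

4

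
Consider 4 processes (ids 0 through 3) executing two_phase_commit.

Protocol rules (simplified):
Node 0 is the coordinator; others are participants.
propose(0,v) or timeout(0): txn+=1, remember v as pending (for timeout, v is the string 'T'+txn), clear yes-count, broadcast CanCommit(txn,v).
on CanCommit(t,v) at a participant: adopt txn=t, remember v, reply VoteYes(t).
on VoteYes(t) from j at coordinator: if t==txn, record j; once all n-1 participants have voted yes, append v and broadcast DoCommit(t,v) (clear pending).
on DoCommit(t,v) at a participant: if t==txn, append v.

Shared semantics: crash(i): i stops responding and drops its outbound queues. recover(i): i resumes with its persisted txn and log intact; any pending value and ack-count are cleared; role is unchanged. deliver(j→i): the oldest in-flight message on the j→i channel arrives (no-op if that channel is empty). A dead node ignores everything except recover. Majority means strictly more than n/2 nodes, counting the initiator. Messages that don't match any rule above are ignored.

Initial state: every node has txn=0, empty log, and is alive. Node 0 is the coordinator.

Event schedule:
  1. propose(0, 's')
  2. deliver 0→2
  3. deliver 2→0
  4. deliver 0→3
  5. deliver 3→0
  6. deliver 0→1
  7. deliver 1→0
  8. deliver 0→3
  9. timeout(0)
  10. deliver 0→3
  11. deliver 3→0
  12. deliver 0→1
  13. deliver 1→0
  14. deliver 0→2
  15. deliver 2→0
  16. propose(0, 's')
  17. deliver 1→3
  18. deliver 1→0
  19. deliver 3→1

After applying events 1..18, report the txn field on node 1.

e1 propose(0,'s'): 0[coor,t=1,-]
e2 deliver 0→2: 2[part,t=1,-]
e3 deliver 2→0: ·
e4 deliver 0→3: 3[part,t=1,-]
e5 deliver 3→0: ·
e6 deliver 0→1: 1[part,t=1,-]
e7 deliver 1→0: 0[coor,t=1,s]
e8 deliver 0→3: 3[part,t=1,s]
e9 timeout(0): 0[coor,t=2,s]
e10 deliver 0→3: 3[part,t=2,s]
e11 deliver 3→0: ·
e12 deliver 0→1: 1[part,t=1,s]
e13 deliver 1→0: ·
e14 deliver 0→2: 2[part,t=1,s]
e15 deliver 2→0: ·
e16 propose(0,'s'): 0[coor,t=3,s]
e17 deliver 1→3: ·
e18 deliver 1→0: ·

1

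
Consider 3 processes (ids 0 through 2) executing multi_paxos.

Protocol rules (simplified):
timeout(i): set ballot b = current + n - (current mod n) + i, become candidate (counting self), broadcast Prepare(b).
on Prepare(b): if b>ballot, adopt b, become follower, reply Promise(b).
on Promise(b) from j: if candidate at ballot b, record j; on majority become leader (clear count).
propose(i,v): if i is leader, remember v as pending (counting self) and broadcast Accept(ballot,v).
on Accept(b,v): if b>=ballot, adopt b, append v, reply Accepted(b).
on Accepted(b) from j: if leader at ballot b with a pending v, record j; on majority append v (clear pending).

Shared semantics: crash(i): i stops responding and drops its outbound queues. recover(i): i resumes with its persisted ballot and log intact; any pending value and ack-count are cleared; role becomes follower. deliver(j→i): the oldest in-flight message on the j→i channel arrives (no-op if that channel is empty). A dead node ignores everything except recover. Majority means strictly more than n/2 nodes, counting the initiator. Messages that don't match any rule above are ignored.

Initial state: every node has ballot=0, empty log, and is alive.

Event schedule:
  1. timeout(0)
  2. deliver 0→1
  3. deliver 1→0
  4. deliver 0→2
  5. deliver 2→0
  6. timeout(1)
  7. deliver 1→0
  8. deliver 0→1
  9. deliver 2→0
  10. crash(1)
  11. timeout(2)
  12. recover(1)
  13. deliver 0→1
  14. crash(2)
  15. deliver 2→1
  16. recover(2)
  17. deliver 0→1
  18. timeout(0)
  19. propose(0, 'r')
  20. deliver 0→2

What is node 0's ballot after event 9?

[1] timeout(0) → N0(cand b3 [-])
[2] deliver 0→1 → N1(foll b3 [-])
[3] deliver 1→0 → N0(lead b3 [-])
[4] deliver 0→2 → N2(foll b3 [-])
[5] deliver 2→0 → ∅
[6] timeout(1) → N1(cand b7 [-])
[7] deliver 1→0 → N0(foll b7 [-])
[8] deliver 0→1 → N1(lead b7 [-])
[9] deliver 2→0 → ∅

7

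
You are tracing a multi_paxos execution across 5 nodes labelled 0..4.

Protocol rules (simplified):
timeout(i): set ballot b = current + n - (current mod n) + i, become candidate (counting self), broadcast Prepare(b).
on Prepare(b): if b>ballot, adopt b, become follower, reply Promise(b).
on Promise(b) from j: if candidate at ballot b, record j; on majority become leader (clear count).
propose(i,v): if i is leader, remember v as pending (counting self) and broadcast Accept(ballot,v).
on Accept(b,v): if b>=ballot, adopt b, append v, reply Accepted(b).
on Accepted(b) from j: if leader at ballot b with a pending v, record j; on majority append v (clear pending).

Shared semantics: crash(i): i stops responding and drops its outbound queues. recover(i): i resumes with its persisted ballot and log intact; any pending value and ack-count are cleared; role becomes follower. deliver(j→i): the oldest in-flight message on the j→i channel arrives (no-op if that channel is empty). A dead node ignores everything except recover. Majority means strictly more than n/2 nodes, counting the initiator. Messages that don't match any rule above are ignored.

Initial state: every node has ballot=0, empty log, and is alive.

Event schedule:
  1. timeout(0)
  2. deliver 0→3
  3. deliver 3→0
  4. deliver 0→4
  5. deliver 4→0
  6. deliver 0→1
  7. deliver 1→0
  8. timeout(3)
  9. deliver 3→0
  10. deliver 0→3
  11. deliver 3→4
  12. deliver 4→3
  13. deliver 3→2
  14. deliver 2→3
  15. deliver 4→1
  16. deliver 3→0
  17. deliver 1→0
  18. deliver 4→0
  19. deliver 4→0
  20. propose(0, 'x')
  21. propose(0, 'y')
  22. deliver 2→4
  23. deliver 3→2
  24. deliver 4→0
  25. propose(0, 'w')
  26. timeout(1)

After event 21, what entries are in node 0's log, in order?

empty

1. timeout(0):  <0:cand b5 ->
2. deliver 0→3:  <3:foll b5 ->
3. deliver 3→0:  nop
4. deliver 0→4:  <4:foll b5 ->
5. deliver 4→0:  <0:lead b5 ->
6. deliver 0→1:  <1:foll b5 ->
7. deliver 1→0:  nop
8. timeout(3):  <3:cand b13 ->
9. deliver 3→0:  <0:foll b13 ->
10. deliver 0→3:  nop
11. deliver 3→4:  <4:foll b13 ->
12. deliver 4→3:  <3:lead b13 ->
13. deliver 3→2:  <2:foll b13 ->
14. deliver 2→3:  nop
15. deliver 4→1:  nop
16. deliver 3→0:  nop
17. deliver 1→0:  nop
18. deliver 4→0:  nop
19. deliver 4→0:  nop
20. propose(0,'x'):  nop
21. propose(0,'y'):  nop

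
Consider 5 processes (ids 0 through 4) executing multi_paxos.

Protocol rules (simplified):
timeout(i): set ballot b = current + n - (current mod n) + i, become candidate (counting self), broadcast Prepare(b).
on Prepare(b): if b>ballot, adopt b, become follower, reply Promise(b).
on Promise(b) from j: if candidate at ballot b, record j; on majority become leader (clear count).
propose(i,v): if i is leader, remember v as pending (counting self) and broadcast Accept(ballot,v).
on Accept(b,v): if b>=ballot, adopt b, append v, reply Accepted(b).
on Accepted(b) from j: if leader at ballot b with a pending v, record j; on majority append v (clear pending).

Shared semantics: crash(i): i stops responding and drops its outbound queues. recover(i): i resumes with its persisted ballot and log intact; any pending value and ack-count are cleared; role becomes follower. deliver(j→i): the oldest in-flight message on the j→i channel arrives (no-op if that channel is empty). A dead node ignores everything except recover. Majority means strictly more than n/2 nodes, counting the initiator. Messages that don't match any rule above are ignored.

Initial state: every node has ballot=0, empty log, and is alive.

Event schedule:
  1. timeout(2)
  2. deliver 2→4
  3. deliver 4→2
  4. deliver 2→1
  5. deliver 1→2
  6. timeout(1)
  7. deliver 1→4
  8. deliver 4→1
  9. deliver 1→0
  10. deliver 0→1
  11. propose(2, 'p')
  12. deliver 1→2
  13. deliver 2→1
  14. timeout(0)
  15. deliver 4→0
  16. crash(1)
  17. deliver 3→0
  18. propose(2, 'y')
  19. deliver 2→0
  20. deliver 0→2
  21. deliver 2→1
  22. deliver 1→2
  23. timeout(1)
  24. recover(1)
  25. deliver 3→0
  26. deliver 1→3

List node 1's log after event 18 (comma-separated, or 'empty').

[1] timeout(2) → N2(cand b7 [-])
[2] deliver 2→4 → N4(foll b7 [-])
[3] deliver 4→2 → ∅
[4] deliver 2→1 → N1(foll b7 [-])
[5] deliver 1→2 → N2(lead b7 [-])
[6] timeout(1) → N1(cand b11 [-])
[7] deliver 1→4 → N4(foll b11 [-])
[8] deliver 4→1 → ∅
[9] deliver 1→0 → N0(foll b11 [-])
[10] deliver 0→1 → N1(lead b11 [-])
[11] propose(2,'p') → ∅
[12] deliver 1→2 → N2(foll b11 [-])
[13] deliver 2→1 → ∅
[14] timeout(0) → N0(cand b15 [-])
[15] deliver 4→0 → ∅
[16] crash(1) → N1(✗lead b11 [-])
[17] deliver 3→0 → ∅
[18] propose(2,'y') → ∅

empty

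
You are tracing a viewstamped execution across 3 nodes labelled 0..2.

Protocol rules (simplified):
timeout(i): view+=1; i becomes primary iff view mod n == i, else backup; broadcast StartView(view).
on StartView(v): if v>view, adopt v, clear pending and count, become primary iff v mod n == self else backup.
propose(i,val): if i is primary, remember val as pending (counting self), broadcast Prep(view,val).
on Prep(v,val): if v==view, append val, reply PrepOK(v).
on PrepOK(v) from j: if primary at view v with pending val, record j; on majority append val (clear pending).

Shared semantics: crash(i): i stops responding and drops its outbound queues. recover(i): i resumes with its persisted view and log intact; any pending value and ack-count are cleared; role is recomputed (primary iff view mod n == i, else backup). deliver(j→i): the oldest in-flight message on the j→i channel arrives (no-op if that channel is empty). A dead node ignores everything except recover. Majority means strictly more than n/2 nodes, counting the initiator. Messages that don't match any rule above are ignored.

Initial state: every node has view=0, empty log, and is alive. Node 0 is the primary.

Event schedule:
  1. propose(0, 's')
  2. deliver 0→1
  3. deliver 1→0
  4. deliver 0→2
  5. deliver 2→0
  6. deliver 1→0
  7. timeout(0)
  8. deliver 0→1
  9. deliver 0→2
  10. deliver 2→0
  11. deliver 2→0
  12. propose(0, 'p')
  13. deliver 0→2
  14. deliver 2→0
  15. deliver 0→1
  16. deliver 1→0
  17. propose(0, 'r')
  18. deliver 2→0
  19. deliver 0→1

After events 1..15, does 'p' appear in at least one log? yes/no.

[1] propose(0,'s') → ∅
[2] deliver 0→1 → N1(back v0 [s])
[3] deliver 1→0 → N0(prim v0 [s])
[4] deliver 0→2 → N2(back v0 [s])
[5] deliver 2→0 → ∅
[6] deliver 1→0 → ∅
[7] timeout(0) → N0(back v1 [s])
[8] deliver 0→1 → N1(prim v1 [s])
[9] deliver 0→2 → N2(back v1 [s])
[10] deliver 2→0 → ∅
[11] deliver 2→0 → ∅
[12] propose(0,'p') → ∅
[13] deliver 0→2 → ∅
[14] deliver 2→0 → ∅
[15] deliver 0→1 → ∅

no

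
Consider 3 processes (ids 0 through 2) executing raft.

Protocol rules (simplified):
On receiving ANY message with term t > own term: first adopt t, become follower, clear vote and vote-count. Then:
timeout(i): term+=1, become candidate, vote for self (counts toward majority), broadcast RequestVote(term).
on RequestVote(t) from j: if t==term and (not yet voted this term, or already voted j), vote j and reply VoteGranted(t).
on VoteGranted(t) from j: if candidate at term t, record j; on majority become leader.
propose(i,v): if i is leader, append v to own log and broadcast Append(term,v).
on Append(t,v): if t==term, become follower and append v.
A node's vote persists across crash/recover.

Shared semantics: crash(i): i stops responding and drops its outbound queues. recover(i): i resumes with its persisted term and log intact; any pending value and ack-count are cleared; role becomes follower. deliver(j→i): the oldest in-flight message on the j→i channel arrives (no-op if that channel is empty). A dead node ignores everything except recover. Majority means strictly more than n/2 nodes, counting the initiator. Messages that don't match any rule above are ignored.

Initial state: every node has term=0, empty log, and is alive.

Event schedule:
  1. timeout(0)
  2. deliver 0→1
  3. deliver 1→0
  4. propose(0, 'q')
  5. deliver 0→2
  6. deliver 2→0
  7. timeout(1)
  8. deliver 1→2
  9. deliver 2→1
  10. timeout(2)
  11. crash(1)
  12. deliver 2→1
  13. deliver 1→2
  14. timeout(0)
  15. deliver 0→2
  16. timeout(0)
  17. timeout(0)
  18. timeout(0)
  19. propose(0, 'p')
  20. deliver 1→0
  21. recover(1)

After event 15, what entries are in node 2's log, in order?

e1 timeout(0): 0[cand,t=1,-]
e2 deliver 0→1: 1[foll,t=1,-]
e3 deliver 1→0: 0[lead,t=1,-]
e4 propose(0,'q'): 0[lead,t=1,q]
e5 deliver 0→2: 2[foll,t=1,-]
e6 deliver 2→0: ·
e7 timeout(1): 1[cand,t=2,-]
e8 deliver 1→2: 2[foll,t=2,-]
e9 deliver 2→1: 1[lead,t=2,-]
e10 timeout(2): 2[cand,t=3,-]
e11 crash(1): 1[✗lead,t=2,-]
e12 deliver 2→1: ·
e13 deliver 1→2: ·
e14 timeout(0): 0[cand,t=2,q]
e15 deliver 0→2: ·

empty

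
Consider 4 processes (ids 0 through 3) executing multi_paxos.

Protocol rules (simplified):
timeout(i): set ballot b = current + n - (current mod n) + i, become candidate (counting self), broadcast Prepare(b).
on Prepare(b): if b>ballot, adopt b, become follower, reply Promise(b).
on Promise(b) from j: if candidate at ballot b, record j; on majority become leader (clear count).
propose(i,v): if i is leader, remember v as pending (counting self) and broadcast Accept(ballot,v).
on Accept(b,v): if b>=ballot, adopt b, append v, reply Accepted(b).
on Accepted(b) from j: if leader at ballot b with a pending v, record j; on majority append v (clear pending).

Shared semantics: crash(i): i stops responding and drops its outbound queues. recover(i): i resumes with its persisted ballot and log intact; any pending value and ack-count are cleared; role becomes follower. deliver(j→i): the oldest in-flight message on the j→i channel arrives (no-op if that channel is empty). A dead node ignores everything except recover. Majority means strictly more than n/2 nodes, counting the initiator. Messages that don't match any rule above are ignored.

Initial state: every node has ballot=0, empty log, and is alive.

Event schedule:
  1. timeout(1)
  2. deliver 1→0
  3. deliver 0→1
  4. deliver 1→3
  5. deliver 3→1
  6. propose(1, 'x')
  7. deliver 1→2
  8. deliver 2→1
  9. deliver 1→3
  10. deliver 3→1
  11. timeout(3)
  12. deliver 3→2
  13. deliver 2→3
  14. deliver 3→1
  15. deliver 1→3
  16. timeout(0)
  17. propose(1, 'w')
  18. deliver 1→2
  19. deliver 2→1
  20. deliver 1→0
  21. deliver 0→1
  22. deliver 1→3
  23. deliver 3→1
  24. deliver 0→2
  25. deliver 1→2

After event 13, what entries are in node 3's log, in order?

step 1 timeout(1): 1={cand,b=5,log=-}
step 2 deliver 1→0: 0={foll,b=5,log=-}
step 3 deliver 0→1: —
step 4 deliver 1→3: 3={foll,b=5,log=-}
step 5 deliver 3→1: 1={lead,b=5,log=-}
step 6 propose(1,'x'): —
step 7 deliver 1→2: 2={foll,b=5,log=-}
step 8 deliver 2→1: —
step 9 deliver 1→3: 3={foll,b=5,log=x}
step 10 deliver 3→1: —
step 11 timeout(3): 3={cand,b=11,log=x}
step 12 deliver 3→2: 2={foll,b=11,log=-}
step 13 deliver 2→3: —

x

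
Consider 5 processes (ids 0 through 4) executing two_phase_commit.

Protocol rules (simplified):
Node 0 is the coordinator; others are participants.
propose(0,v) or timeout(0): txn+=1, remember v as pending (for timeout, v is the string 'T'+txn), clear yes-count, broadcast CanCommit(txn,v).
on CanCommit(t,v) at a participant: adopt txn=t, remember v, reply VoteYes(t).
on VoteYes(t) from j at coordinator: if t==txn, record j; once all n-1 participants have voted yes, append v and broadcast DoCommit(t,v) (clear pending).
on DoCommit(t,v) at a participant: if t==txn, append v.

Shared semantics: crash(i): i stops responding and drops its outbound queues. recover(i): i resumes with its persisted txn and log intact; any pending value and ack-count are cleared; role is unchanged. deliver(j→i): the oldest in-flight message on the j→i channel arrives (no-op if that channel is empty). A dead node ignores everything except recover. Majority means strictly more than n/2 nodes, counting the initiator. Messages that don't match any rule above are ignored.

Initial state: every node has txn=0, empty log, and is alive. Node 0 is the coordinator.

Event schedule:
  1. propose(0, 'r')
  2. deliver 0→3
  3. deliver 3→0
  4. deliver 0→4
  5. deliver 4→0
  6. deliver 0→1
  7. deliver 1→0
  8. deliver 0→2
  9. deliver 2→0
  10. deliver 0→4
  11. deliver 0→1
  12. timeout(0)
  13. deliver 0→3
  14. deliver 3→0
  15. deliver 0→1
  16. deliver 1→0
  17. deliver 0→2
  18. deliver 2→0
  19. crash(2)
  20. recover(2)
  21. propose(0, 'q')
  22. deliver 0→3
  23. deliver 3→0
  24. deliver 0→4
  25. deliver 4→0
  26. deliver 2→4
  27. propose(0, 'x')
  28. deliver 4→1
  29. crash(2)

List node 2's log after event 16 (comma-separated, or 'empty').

empty

1. propose(0,'r'):  <0:coor t1 ->
2. deliver 0→3:  <3:part t1 ->
3. deliver 3→0:  nop
4. deliver 0→4:  <4:part t1 ->
5. deliver 4→0:  nop
6. deliver 0→1:  <1:part t1 ->
7. deliver 1→0:  nop
8. deliver 0→2:  <2:part t1 ->
9. deliver 2→0:  <0:coor t1 r>
10. deliver 0→4:  <4:part t1 r>
11. deliver 0→1:  <1:part t1 r>
12. timeout(0):  <0:coor t2 r>
13. deliver 0→3:  <3:part t1 r>
14. deliver 3→0:  nop
15. deliver 0→1:  <1:part t2 r>
16. deliver 1→0:  nop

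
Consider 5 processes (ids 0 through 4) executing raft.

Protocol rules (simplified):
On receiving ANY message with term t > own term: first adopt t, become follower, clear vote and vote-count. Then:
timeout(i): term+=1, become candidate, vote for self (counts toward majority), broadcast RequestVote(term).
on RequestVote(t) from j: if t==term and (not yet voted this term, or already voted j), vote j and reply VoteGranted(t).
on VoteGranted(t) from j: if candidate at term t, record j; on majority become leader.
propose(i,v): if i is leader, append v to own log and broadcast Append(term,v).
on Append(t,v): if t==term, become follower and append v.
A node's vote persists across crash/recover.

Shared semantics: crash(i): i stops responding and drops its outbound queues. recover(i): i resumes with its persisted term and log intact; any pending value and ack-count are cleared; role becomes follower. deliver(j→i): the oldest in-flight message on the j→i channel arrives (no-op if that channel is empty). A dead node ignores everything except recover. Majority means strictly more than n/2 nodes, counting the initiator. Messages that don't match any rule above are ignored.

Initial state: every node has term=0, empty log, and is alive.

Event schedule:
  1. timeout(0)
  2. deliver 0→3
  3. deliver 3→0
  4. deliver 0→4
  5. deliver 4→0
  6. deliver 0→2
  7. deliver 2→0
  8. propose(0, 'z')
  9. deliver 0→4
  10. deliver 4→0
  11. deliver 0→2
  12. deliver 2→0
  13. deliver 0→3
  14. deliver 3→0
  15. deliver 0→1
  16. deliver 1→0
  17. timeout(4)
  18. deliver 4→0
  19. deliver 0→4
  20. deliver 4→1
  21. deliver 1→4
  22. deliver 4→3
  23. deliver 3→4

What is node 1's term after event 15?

after 1 — timeout(0): n0:cand/t1/[-]
after 2 — deliver 0→3: n3:foll/t1/[-]
after 3 — deliver 3→0: ·
after 4 — deliver 0→4: n4:foll/t1/[-]
after 5 — deliver 4→0: n0:lead/t1/[-]
after 6 — deliver 0→2: n2:foll/t1/[-]
after 7 — deliver 2→0: ·
after 8 — propose(0,'z'): n0:lead/t1/[z]
after 9 — deliver 0→4: n4:foll/t1/[z]
after 10 — deliver 4→0: ·
after 11 — deliver 0→2: n2:foll/t1/[z]
after 12 — deliver 2→0: ·
after 13 — deliver 0→3: n3:foll/t1/[z]
after 14 — deliver 3→0: ·
after 15 — deliver 0→1: n1:foll/t1/[-]

1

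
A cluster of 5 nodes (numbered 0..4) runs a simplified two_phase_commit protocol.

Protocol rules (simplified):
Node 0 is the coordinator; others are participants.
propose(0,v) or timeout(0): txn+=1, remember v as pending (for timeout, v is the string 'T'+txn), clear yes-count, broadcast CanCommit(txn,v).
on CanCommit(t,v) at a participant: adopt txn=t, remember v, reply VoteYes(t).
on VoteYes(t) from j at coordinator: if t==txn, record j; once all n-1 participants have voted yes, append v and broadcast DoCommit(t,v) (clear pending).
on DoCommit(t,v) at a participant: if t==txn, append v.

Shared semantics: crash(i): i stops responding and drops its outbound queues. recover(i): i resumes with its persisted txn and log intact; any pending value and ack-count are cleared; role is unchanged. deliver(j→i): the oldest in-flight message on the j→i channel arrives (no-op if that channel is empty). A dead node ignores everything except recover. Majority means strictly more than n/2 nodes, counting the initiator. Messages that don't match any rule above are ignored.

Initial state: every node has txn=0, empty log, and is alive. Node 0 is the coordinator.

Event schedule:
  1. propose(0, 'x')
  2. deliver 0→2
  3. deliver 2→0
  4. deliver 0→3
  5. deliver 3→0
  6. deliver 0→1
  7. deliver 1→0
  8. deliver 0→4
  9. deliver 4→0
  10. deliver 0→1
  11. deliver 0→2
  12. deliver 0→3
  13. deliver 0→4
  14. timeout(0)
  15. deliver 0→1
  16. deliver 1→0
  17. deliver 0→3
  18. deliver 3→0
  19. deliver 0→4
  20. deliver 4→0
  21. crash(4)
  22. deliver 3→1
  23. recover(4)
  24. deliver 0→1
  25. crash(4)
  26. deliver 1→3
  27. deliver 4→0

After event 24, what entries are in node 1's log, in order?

x

e1 propose(0,'x'): 0[coor,t=1,-]
e2 deliver 0→2: 2[part,t=1,-]
e3 deliver 2→0: ·
e4 deliver 0→3: 3[part,t=1,-]
e5 deliver 3→0: ·
e6 deliver 0→1: 1[part,t=1,-]
e7 deliver 1→0: ·
e8 deliver 0→4: 4[part,t=1,-]
e9 deliver 4→0: 0[coor,t=1,x]
e10 deliver 0→1: 1[part,t=1,x]
e11 deliver 0→2: 2[part,t=1,x]
e12 deliver 0→3: 3[part,t=1,x]
e13 deliver 0→4: 4[part,t=1,x]
e14 timeout(0): 0[coor,t=2,x]
e15 deliver 0→1: 1[part,t=2,x]
e16 deliver 1→0: ·
e17 deliver 0→3: 3[part,t=2,x]
e18 deliver 3→0: ·
e19 deliver 0→4: 4[part,t=2,x]
e20 deliver 4→0: ·
e21 crash(4): 4[✗part,t=2,x]
e22 deliver 3→1: ·
e23 recover(4): 4[part,t=2,x]
e24 deliver 0→1: ·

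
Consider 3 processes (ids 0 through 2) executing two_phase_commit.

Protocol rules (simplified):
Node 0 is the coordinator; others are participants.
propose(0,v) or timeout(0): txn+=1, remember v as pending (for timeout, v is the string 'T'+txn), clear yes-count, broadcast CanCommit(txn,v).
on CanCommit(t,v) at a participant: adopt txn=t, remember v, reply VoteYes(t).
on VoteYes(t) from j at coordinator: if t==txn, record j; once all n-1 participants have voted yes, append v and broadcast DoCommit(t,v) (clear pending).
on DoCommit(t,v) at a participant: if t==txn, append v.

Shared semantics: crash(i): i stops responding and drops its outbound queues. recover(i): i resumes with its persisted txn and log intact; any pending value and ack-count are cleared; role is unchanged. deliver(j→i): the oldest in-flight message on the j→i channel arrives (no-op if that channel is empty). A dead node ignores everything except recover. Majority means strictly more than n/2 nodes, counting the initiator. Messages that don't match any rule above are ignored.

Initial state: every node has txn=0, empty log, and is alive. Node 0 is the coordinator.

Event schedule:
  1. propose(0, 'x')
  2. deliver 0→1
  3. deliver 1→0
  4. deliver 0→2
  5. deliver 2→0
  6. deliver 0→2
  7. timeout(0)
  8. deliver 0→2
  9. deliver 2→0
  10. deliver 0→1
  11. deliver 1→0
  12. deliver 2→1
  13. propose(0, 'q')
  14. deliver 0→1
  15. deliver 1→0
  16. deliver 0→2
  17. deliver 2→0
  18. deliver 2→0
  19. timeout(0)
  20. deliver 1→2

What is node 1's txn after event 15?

2

step 1 propose(0,'x'): 0={coor,t=1,log=-}
step 2 deliver 0→1: 1={part,t=1,log=-}
step 3 deliver 1→0: —
step 4 deliver 0→2: 2={part,t=1,log=-}
step 5 deliver 2→0: 0={coor,t=1,log=x}
step 6 deliver 0→2: 2={part,t=1,log=x}
step 7 timeout(0): 0={coor,t=2,log=x}
step 8 deliver 0→2: 2={part,t=2,log=x}
step 9 deliver 2→0: —
step 10 deliver 0→1: 1={part,t=1,log=x}
step 11 deliver 1→0: —
step 12 deliver 2→1: —
step 13 propose(0,'q'): 0={coor,t=3,log=x}
step 14 deliver 0→1: 1={part,t=2,log=x}
step 15 deliver 1→0: —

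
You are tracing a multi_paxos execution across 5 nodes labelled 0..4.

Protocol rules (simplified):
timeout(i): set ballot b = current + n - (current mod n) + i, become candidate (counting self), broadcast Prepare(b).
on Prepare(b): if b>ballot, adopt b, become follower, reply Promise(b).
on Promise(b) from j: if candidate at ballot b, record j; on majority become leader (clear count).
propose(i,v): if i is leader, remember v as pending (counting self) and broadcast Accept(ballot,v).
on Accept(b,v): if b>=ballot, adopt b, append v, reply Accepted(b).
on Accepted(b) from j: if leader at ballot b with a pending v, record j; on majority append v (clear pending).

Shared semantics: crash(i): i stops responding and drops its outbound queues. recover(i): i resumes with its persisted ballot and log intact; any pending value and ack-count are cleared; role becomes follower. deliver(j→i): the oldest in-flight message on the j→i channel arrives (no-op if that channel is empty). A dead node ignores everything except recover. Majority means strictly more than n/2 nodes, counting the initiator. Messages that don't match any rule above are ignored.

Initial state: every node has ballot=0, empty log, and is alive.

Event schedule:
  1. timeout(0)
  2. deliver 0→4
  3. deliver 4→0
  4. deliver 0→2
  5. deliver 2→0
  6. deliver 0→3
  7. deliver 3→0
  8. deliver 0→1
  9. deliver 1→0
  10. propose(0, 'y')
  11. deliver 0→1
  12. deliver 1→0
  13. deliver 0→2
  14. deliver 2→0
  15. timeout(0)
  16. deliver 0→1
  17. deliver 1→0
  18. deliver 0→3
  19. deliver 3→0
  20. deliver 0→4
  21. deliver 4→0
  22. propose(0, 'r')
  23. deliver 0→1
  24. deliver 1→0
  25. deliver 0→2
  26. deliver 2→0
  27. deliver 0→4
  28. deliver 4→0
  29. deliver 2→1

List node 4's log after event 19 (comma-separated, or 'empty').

after 1 — timeout(0): n0:cand/b5/[-]
after 2 — deliver 0→4: n4:foll/b5/[-]
after 3 — deliver 4→0: ·
after 4 — deliver 0→2: n2:foll/b5/[-]
after 5 — deliver 2→0: n0:lead/b5/[-]
after 6 — deliver 0→3: n3:foll/b5/[-]
after 7 — deliver 3→0: ·
after 8 — deliver 0→1: n1:foll/b5/[-]
after 9 — deliver 1→0: ·
after 10 — propose(0,'y'): ·
after 11 — deliver 0→1: n1:foll/b5/[y]
after 12 — deliver 1→0: ·
after 13 — deliver 0→2: n2:foll/b5/[y]
after 14 — deliver 2→0: n0:lead/b5/[y]
after 15 — timeout(0): n0:cand/b10/[y]
after 16 — deliver 0→1: n1:foll/b10/[y]
after 17 — deliver 1→0: ·
after 18 — deliver 0→3: n3:foll/b5/[y]
after 19 — deliver 3→0: ·

empty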